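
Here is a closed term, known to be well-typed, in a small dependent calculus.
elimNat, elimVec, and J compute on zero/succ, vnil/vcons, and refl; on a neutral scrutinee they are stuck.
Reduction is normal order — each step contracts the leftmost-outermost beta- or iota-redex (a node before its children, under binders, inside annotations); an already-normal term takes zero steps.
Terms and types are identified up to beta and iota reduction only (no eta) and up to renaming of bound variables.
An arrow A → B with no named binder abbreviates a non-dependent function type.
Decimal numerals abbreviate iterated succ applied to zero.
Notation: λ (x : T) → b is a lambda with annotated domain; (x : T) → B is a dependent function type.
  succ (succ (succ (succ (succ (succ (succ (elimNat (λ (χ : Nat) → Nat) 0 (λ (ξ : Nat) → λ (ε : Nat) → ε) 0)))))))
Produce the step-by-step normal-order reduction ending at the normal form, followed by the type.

normal-order reduction sequence:
  succ (succ (succ (succ (succ (succ (succ (elimNat (λ (χ : Nat) → Nat) 0 (λ (ξ : Nat) → λ (ε : Nat) → ε) 0)))))))
  ~> 7
inferred type:
  Nat


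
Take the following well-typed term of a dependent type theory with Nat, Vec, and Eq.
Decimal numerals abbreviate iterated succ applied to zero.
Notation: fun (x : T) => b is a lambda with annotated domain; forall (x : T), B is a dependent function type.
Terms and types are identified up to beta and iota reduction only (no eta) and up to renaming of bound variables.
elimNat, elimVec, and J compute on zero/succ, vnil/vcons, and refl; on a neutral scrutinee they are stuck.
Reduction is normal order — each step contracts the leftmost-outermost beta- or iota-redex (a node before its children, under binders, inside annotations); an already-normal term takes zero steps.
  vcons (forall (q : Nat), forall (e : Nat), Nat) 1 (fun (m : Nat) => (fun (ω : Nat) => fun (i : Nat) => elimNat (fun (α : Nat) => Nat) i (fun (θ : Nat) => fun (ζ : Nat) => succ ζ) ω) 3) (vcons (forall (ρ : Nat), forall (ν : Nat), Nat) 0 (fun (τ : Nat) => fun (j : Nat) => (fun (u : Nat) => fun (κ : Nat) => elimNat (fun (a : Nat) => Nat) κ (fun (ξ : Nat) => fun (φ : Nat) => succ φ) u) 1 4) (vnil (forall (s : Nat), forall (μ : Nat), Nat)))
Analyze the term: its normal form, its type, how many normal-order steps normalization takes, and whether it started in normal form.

resulting normal form:
  vcons (forall (q : Nat), forall (e : Nat), Nat) 1 (fun (m : Nat) => fun (ω : Nat) => succ (succ (succ ω))) (vcons (forall (i : Nat), forall (α : Nat), Nat) 0 (fun (θ : Nat) => fun (ζ : Nat) => 5) (vnil (forall (ρ : Nat), forall (ν : Nat), Nat)))
the term's type:
  Vec (forall (q : Nat), forall (e : Nat), Nat) 2
steps to reach normal form (normal order): 17
term was already normal: no
first contracted redex: a beta-redex


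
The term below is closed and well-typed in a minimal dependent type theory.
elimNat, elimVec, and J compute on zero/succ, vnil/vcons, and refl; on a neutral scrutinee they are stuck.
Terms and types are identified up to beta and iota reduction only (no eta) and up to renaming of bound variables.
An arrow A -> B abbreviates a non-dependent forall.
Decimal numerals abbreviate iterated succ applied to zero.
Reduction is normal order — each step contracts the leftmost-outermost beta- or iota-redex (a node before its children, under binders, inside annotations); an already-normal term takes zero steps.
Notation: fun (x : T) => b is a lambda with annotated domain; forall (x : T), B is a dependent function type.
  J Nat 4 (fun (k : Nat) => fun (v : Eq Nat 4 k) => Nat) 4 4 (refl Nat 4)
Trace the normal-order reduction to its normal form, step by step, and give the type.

normal-order reduction:
  J Nat 4 (fun (k : Nat) => fun (v : Eq Nat 4 k) => Nat) 4 4 (refl Nat 4)
  ~> 4
the term's type:
  Nat


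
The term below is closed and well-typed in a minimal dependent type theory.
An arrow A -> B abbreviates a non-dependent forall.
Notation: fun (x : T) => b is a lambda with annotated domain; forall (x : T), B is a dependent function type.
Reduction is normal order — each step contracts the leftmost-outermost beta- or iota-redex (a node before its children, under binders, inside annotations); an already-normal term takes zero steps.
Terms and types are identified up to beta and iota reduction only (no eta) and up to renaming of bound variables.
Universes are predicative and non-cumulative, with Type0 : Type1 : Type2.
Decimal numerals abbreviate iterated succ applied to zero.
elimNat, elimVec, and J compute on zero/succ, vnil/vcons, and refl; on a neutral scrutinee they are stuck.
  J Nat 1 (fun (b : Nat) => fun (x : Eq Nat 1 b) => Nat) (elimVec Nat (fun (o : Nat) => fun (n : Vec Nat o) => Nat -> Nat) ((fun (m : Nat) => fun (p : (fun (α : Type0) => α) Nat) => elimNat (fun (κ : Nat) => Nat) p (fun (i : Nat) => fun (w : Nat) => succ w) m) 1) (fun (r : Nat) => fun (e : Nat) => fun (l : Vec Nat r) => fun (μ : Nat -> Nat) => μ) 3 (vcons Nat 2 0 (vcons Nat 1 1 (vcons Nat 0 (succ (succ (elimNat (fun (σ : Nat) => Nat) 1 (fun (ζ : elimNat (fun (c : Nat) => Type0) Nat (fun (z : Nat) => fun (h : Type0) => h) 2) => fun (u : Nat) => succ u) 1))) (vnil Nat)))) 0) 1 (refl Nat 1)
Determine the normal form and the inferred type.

reduced normal form:
  1
the term's type:
  Nat
observation: 23 normal-order steps normalize the term, beginning with a J iota-redex.


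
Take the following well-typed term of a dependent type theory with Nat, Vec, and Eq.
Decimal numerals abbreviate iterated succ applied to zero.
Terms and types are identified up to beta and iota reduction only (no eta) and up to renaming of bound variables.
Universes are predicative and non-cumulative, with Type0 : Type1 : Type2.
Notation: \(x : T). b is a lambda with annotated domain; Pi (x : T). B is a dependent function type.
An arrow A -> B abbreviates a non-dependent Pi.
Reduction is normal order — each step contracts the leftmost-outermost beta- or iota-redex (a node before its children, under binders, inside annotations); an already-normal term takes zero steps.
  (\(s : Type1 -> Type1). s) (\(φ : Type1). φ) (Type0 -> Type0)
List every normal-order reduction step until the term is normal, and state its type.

normal-order reduction sequence:
  (\(s : Type1 -> Type1). s) (\(φ : Type1). φ) (Type0 -> Type0)
  ~> (\(s : Type1). s) (Type0 -> Type0)
  ~> Type0 -> Type0
the term's type:
  Type1


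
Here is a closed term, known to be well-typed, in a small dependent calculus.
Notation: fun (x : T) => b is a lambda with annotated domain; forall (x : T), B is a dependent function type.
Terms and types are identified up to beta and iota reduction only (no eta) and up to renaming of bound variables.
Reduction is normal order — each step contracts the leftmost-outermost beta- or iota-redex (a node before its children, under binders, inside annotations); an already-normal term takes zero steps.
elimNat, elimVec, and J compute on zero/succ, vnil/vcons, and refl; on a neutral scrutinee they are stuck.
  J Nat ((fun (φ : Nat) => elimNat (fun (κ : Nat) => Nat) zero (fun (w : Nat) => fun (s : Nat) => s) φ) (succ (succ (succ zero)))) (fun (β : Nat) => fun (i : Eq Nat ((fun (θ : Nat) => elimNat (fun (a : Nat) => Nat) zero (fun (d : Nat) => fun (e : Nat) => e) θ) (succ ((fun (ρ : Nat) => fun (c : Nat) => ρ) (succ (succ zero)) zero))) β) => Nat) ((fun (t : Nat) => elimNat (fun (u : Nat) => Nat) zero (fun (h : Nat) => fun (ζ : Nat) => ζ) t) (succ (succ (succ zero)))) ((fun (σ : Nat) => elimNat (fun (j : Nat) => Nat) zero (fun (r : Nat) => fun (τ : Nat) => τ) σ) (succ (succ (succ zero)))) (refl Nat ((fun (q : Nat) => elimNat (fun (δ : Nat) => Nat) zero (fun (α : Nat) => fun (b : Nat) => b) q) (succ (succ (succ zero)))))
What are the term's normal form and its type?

normal form:
  zero
inferred type:
  Nat
observation: the leftmost-outermost redex is a J iota-redex, and normalization takes 12 steps.


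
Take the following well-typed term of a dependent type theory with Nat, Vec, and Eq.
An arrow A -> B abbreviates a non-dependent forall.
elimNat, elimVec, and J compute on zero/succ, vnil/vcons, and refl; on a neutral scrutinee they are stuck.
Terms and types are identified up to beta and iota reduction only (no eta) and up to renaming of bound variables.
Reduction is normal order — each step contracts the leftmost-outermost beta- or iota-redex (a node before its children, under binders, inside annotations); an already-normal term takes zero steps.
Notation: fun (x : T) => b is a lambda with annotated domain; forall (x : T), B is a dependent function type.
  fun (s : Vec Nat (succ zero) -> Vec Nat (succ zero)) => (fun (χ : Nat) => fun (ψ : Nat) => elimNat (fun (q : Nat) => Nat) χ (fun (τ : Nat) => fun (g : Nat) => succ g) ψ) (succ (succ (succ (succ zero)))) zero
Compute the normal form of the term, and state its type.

resulting normal form:
  fun (s : Vec Nat (succ zero) -> Vec Nat (succ zero)) => succ (succ (succ (succ zero)))
inferred type:
  (Vec Nat (succ zero) -> Vec Nat (succ zero)) -> Nat


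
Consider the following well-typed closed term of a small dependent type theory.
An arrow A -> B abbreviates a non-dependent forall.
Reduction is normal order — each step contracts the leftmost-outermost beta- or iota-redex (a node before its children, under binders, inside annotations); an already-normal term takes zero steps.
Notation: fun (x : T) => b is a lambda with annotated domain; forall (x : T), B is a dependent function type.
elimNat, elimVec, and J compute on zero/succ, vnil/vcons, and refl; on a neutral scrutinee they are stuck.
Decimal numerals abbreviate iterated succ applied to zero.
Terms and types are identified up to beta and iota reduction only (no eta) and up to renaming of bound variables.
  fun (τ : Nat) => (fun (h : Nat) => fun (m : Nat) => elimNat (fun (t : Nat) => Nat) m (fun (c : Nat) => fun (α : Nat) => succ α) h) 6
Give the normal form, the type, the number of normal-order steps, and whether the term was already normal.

resulting normal form:
  fun (τ : Nat) => fun (h : Nat) => succ (succ (succ (succ (succ (succ h)))))
the term's type:
  Nat -> Nat -> Nat
reduction steps (normal order): 20
already normal: no
first redex: a beta-redex


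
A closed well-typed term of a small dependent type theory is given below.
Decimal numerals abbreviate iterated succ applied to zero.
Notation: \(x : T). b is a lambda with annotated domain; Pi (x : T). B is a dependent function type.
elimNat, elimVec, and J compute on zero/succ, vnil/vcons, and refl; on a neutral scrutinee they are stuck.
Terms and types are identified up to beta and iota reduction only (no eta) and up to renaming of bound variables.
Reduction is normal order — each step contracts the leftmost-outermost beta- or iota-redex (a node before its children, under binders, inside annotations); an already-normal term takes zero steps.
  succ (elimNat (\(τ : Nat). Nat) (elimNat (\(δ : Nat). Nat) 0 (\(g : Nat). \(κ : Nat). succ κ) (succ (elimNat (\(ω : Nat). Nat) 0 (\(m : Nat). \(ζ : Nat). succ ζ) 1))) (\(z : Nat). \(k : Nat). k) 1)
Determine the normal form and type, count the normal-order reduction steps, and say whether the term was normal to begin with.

resulting normal form:
  3
inferred type:
  Nat
reduction steps (normal order): 15
already normal: no
first contracted redex: an elimNat iota-redex


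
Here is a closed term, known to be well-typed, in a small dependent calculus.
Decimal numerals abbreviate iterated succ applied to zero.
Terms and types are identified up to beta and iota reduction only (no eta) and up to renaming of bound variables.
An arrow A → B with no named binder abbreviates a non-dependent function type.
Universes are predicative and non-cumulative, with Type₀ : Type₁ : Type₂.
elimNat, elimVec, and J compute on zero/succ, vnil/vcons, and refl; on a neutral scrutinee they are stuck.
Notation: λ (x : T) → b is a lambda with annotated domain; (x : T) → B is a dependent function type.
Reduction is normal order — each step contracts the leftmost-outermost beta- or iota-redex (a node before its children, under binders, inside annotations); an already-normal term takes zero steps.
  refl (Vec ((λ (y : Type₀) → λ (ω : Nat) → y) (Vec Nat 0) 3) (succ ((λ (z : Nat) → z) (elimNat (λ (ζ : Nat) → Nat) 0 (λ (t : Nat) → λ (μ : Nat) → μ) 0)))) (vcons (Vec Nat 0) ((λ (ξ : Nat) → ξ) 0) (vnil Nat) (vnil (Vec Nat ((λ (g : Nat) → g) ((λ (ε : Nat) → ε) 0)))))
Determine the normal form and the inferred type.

resulting normal form:
  refl (Vec (Vec Nat 0) 1) (vcons (Vec Nat 0) 0 (vnil Nat) (vnil (Vec Nat 0)))
type:
  Eq (Vec (Vec Nat 0) 1) (vcons (Vec Nat 0) 0 (vnil Nat) (vnil (Vec Nat 0))) (vcons (Vec Nat 0) 0 (vnil Nat) (vnil (Vec Nat 0)))


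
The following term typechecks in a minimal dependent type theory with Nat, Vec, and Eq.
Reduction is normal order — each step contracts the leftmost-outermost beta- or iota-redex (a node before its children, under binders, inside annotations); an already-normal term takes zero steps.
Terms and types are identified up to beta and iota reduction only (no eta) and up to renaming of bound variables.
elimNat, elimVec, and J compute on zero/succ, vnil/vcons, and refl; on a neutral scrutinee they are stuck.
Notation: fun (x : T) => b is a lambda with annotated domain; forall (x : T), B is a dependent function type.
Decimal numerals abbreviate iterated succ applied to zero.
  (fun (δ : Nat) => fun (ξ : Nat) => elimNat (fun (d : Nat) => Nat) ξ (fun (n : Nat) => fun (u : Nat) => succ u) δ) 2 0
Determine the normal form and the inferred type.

resulting normal form:
  2
inferred type:
  Nat
observation: normalization takes exactly 9 steps under the normal-order strategy.


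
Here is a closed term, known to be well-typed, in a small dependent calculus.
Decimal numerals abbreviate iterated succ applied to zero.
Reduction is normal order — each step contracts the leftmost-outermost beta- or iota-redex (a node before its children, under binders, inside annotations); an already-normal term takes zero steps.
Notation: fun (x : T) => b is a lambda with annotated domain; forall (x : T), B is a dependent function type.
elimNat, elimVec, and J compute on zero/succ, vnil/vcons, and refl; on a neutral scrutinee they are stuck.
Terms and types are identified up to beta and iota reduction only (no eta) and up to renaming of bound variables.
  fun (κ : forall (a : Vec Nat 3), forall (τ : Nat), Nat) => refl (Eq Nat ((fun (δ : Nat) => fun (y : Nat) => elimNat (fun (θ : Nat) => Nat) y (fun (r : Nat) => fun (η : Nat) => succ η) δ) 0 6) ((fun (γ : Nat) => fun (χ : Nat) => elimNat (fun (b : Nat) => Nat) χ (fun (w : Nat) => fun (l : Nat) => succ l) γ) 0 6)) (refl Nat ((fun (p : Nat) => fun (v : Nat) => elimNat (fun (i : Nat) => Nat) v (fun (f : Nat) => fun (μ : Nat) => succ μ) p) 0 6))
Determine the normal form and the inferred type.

resulting normal form:
  fun (κ : forall (a : Vec Nat 3), forall (τ : Nat), Nat) => refl (Eq Nat 6 6) (refl Nat 6)
type:
  forall (κ : forall (a : Vec Nat 3), forall (τ : Nat), Nat), Eq (Eq Nat 6 6) (refl Nat 6) (refl Nat 6)


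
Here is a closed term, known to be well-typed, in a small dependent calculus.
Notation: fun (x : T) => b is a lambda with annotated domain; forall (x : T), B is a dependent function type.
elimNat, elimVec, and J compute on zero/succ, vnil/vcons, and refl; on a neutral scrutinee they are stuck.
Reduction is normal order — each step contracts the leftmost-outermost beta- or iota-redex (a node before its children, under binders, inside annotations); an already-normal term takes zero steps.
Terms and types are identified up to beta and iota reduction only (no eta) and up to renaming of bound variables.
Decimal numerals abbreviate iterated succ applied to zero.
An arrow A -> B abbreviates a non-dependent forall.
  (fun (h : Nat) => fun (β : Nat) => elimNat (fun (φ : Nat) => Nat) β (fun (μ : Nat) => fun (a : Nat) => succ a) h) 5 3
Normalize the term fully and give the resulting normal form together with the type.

normal form:
  8
type:
  Nat
observation: 18 normal-order steps normalize the term, beginning with a beta-redex.


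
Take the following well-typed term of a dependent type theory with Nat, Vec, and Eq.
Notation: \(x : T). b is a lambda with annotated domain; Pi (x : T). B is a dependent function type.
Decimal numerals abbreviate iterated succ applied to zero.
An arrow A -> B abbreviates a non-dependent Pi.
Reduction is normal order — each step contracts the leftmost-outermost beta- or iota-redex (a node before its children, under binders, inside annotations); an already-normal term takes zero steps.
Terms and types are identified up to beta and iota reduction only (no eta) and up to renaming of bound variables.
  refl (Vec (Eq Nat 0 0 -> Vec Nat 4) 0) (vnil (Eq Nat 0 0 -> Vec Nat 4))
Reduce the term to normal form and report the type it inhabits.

reduced normal form:
  refl (Vec (Eq Nat 0 0 -> Vec Nat 4) 0) (vnil (Eq Nat 0 0 -> Vec Nat 4))
inferred type:
  Eq (Vec (Eq Nat 0 0 -> Vec Nat 4) 0) (vnil (Eq Nat 0 0 -> Vec Nat 4)) (vnil (Eq Nat 0 0 -> Vec Nat 4))
observation: no redex remains anywhere in the term; it is its own normal form.


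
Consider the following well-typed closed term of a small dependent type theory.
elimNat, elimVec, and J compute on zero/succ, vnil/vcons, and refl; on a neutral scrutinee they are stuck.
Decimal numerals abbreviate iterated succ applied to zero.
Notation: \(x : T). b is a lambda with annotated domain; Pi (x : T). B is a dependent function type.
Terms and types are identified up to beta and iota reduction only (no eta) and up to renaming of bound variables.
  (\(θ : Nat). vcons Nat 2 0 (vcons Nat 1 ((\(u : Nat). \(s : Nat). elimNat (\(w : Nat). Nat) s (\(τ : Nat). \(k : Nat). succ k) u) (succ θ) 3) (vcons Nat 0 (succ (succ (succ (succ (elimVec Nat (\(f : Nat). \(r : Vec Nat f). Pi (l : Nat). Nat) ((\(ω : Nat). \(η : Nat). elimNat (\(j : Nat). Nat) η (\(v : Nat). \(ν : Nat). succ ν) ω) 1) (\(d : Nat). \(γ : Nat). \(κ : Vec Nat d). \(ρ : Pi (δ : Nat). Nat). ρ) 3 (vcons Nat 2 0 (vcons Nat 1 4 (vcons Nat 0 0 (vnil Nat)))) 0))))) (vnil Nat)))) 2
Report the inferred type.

inferred type:
  Vec Nat 3


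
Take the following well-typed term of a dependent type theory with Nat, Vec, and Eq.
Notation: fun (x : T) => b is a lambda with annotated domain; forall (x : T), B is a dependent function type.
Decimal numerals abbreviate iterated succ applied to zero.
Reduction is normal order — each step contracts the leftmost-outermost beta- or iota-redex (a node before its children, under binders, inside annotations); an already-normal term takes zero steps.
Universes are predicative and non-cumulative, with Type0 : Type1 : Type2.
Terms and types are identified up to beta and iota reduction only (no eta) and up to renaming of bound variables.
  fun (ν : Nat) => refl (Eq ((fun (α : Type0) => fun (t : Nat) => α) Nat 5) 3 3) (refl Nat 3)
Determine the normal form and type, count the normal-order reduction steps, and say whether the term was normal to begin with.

resulting normal form:
  fun (ν : Nat) => refl (Eq Nat 3 3) (refl Nat 3)
inferred type:
  forall (ν : Nat), Eq (Eq Nat 3 3) (refl Nat 3) (refl Nat 3)
steps to reach normal form (normal order): 2
started in normal form: no
first contracted redex: a beta-redex


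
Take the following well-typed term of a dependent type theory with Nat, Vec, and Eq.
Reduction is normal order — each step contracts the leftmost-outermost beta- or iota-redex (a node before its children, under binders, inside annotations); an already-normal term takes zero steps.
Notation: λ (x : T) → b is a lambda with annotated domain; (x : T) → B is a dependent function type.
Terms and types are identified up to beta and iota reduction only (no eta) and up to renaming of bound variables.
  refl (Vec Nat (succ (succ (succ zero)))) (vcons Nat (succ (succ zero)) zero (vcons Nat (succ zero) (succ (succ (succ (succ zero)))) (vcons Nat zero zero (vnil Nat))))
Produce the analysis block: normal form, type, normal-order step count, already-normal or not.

normal form:
  refl (Vec Nat (succ (succ (succ zero)))) (vcons Nat (succ (succ zero)) zero (vcons Nat (succ zero) (succ (succ (succ (succ zero)))) (vcons Nat zero zero (vnil Nat))))
inferred type:
  Eq (Vec Nat (succ (succ (succ zero)))) (vcons Nat (succ (succ zero)) zero (vcons Nat (succ zero) (succ (succ (succ (succ zero)))) (vcons Nat zero zero (vnil Nat)))) (vcons Nat (succ (succ zero)) zero (vcons Nat (succ zero) (succ (succ (succ (succ zero)))) (vcons Nat zero zero (vnil Nat))))
reduction steps (normal order): 0
term was already normal: yes


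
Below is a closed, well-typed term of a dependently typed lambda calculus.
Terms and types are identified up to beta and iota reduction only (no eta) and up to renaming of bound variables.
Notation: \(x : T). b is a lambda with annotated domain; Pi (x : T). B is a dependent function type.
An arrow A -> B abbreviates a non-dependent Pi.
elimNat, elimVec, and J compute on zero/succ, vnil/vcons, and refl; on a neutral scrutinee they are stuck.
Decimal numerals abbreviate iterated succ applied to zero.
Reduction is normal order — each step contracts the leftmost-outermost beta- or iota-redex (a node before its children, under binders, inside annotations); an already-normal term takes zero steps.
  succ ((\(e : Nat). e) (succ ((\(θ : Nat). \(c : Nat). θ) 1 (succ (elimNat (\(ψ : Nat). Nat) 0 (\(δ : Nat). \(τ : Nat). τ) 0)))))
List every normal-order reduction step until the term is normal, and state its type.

normal-order reduction sequence:
  succ ((\(e : Nat). e) (succ ((\(θ : Nat). \(c : Nat). θ) 1 (succ (elimNat (\(ψ : Nat). Nat) 0 (\(δ : Nat). \(τ : Nat). τ) 0)))))
  ~> succ (succ ((\(e : Nat). \(θ : Nat). e) 1 (succ (elimNat (\(c : Nat). Nat) 0 (\(ψ : Nat). \(δ : Nat). δ) 0))))
  ~> succ (succ ((\(e : Nat). 1) (succ (elimNat (\(θ : Nat). Nat) 0 (\(c : Nat). \(ψ : Nat). ψ) 0))))
  ~> 3
inferred type:
  Nat


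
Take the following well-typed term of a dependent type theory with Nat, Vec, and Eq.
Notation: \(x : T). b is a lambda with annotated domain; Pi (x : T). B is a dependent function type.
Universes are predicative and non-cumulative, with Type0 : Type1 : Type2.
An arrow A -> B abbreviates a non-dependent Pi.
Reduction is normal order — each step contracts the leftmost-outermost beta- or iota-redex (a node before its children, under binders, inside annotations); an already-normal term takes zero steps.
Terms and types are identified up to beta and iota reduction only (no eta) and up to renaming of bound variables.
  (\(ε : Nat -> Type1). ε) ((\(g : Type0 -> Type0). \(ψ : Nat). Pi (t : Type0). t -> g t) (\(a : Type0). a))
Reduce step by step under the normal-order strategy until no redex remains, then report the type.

normal-order reduction:
  (\(ε : Nat -> Type1). ε) ((\(g : Type0 -> Type0). \(ψ : Nat). Pi (t : Type0). t -> g t) (\(a : Type0). a))
  ~> (\(ε : Type0 -> Type0). \(g : Nat). Pi (ψ : Type0). ψ -> ε ψ) (\(t : Type0). t)
  ~> \(ε : Nat). Pi (g : Type0). g -> (\(ψ : Type0). ψ) g
  ~> \(ε : Nat). Pi (g : Type0). g -> g
type:
  Nat -> Type1


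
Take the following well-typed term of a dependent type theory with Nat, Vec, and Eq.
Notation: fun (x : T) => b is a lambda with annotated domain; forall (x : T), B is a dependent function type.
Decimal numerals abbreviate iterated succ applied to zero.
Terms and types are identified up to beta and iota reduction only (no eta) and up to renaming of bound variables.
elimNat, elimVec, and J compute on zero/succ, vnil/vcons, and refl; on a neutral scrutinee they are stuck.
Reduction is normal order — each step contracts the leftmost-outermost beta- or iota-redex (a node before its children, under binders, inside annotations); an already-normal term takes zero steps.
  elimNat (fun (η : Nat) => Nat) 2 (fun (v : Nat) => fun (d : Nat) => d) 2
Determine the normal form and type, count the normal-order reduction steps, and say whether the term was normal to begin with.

resulting normal form:
  2
inferred type:
  Nat
reduction steps (normal order): 7
term was already normal: no
first redex: an elimNat iota-redex


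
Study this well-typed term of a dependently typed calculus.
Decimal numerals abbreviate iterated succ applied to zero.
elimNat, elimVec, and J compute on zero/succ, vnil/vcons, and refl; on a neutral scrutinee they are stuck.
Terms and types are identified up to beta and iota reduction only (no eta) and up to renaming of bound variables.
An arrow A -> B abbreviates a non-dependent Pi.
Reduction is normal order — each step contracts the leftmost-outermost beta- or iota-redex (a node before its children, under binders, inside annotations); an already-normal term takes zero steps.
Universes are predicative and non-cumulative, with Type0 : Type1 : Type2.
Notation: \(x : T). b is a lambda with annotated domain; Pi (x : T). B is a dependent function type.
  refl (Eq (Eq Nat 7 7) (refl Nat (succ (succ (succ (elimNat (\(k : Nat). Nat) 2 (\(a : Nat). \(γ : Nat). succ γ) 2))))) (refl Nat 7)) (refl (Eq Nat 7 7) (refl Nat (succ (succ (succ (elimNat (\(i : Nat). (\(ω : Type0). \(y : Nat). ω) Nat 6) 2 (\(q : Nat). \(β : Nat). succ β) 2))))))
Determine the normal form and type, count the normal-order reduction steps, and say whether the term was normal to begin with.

reduced normal form:
  refl (Eq (Eq Nat 7 7) (refl Nat 7) (refl Nat 7)) (refl (Eq Nat 7 7) (refl Nat 7))
inferred type:
  Eq (Eq (Eq Nat 7 7) (refl Nat 7) (refl Nat 7)) (refl (Eq Nat 7 7) (refl Nat 7)) (refl (Eq Nat 7 7) (refl Nat 7))
steps to reach normal form (normal order): 14
already normal: no
first contracted redex: an elimNat iota-redex


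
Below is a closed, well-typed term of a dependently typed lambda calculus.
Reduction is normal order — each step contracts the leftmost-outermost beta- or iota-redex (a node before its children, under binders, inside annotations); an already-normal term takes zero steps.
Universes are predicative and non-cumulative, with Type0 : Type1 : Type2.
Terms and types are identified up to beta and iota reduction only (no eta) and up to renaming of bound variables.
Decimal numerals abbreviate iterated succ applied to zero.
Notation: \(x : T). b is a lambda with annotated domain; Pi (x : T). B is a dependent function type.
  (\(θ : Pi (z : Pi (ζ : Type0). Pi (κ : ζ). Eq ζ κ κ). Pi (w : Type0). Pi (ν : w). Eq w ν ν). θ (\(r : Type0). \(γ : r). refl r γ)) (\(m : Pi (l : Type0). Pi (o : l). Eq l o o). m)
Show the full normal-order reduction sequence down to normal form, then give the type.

normal-order reduction:
  (\(θ : Pi (z : Pi (ζ : Type0). Pi (κ : ζ). Eq ζ κ κ). Pi (w : Type0). Pi (ν : w). Eq w ν ν). θ (\(r : Type0). \(γ : r). refl r γ)) (\(m : Pi (l : Type0). Pi (o : l). Eq l o o). m)
  ~> (\(θ : Pi (z : Type0). Pi (ζ : z). Eq z ζ ζ). θ) (\(κ : Type0). \(w : κ). refl κ w)
  ~> \(θ : Type0). \(z : θ). refl θ z
type:
  Pi (θ : Type0). Pi (z : θ). Eq θ z z


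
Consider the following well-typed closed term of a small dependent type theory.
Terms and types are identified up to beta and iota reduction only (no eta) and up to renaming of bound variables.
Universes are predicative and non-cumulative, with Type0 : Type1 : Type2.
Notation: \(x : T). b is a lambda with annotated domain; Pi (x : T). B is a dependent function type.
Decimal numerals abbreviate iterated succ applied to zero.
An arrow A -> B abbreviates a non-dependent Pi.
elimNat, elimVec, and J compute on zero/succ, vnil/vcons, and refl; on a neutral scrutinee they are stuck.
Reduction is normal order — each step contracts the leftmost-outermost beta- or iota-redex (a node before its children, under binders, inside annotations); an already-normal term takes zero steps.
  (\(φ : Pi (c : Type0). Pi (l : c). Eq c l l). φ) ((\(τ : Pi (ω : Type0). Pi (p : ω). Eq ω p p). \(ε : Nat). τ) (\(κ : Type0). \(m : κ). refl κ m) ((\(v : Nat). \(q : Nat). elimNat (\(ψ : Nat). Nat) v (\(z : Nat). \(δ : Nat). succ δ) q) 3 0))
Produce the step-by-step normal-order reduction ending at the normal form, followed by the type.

normal-order reduction:
  (\(φ : Pi (c : Type0). Pi (l : c). Eq c l l). φ) ((\(τ : Pi (ω : Type0). Pi (p : ω). Eq ω p p). \(ε : Nat). τ) (\(κ : Type0). \(m : κ). refl κ m) ((\(v : Nat). \(q : Nat). elimNat (\(ψ : Nat). Nat) v (\(z : Nat). \(δ : Nat). succ δ) q) 3 0))
  ~> (\(φ : Pi (c : Type0). Pi (l : c). Eq c l l). \(τ : Nat). φ) (\(ω : Type0). \(p : ω). refl ω p) ((\(ε : Nat). \(κ : Nat). elimNat (\(m : Nat). Nat) ε (\(v : Nat). \(q : Nat). succ q) κ) 3 0)
  ~> (\(φ : Nat). \(c : Type0). \(l : c). refl c l) ((\(τ : Nat). \(ω : Nat). elimNat (\(p : Nat). Nat) τ (\(ε : Nat). \(κ : Nat). succ κ) ω) 3 0)
  ~> \(φ : Type0). \(c : φ). refl φ c
the term's type:
  Pi (φ : Type0). Pi (c : φ). Eq φ c c


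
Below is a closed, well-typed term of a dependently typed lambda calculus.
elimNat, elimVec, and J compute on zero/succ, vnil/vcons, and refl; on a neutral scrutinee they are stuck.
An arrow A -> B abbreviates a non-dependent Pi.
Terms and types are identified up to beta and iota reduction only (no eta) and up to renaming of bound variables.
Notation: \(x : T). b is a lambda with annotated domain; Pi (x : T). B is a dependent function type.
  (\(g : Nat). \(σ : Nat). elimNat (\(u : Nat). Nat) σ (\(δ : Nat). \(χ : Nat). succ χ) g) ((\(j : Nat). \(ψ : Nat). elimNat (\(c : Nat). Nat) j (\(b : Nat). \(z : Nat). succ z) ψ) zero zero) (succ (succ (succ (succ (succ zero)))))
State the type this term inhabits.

inferred type:
  Nat


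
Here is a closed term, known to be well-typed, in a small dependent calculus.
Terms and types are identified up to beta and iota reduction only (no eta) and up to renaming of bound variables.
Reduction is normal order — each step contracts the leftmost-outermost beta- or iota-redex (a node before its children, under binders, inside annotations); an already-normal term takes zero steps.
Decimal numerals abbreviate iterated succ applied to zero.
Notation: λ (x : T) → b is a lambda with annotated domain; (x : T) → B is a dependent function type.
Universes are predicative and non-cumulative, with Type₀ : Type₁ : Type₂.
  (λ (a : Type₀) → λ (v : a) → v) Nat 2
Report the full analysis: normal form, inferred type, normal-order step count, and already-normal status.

reduced normal form:
  2
inferred type:
  Nat
normal-order step count: 2
term was already normal: no
first contracted redex: a beta-redex


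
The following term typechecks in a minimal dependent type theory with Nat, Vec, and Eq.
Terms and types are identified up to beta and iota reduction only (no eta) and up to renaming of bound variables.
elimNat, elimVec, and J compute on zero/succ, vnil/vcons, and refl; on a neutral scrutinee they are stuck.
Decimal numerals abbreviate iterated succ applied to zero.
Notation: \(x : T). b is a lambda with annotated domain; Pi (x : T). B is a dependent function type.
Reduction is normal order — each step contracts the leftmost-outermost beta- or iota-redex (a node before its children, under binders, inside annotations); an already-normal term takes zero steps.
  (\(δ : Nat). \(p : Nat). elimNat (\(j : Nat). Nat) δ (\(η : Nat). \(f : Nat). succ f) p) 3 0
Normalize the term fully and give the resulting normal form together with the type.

reduced normal form:
  3
type:
  Nat
observation: the leftmost-outermost redex is a beta-redex, and normalization takes 3 steps.


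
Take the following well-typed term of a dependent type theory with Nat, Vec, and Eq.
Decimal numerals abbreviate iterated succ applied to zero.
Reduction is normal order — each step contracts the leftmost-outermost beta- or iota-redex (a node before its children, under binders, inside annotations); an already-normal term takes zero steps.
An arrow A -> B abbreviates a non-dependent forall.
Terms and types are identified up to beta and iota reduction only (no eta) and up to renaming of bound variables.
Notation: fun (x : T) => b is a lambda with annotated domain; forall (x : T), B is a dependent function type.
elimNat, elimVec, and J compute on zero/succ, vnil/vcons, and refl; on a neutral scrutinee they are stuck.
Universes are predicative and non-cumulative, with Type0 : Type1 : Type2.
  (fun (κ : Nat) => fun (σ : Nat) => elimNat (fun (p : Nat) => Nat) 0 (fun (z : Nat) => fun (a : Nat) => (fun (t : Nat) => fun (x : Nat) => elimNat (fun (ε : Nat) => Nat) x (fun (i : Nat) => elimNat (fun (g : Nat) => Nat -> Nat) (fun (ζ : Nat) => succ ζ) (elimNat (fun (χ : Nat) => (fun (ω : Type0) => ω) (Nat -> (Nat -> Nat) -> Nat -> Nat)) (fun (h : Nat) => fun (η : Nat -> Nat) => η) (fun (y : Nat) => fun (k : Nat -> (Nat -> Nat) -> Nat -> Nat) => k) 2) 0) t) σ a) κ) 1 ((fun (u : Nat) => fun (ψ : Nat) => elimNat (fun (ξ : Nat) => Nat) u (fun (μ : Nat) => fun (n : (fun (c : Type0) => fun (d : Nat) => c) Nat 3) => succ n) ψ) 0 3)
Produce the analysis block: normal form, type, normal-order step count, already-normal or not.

reduced normal form:
  3
inferred type:
  Nat
steps to reach normal form (normal order): 31
term was already normal: no
first redex: a beta-redex


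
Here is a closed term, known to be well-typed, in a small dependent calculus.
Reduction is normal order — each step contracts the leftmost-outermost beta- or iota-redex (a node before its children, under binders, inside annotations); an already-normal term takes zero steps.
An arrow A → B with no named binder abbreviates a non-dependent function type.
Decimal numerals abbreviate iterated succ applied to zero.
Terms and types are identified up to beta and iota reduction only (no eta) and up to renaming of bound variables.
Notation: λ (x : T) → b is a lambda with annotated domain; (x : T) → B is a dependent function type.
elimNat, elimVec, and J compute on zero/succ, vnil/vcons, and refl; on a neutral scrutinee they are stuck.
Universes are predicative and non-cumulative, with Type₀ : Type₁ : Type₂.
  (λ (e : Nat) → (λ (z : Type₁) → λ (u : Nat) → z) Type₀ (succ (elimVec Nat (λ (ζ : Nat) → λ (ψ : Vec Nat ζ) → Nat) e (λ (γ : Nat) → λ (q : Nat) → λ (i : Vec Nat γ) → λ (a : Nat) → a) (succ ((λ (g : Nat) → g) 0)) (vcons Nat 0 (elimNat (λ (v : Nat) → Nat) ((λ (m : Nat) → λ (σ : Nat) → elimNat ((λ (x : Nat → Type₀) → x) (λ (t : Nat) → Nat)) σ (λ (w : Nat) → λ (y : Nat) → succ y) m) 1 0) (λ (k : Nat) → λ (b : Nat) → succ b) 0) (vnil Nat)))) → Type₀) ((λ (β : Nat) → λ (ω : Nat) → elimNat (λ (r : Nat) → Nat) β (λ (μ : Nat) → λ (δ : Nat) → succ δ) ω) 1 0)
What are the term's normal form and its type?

reduced normal form:
  Type₀ → Type₀
type:
  Type₁
observation: 3 normal-order steps normalize the term, beginning with a beta-redex.


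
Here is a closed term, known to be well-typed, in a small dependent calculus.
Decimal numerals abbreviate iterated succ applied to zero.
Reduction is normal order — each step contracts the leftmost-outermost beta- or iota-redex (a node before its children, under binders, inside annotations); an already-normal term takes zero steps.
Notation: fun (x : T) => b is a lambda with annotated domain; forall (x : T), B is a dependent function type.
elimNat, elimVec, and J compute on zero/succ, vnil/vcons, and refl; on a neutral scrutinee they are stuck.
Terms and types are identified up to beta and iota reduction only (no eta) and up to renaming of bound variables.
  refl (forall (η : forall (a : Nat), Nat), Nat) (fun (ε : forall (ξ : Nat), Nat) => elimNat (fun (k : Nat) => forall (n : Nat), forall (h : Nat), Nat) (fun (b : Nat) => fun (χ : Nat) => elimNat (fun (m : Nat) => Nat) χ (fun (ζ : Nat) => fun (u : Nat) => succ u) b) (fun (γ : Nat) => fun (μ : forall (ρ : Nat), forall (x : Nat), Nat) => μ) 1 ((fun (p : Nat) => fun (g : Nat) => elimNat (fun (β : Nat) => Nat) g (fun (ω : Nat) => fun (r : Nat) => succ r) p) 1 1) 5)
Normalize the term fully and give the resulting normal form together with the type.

reduced normal form:
  refl (forall (η : forall (a : Nat), Nat), Nat) (fun (ε : forall (ξ : Nat), Nat) => 7)
inferred type:
  Eq (forall (η : forall (a : Nat), Nat), Nat) (fun (ε : forall (ξ : Nat), Nat) => 7) (fun (k : forall (n : Nat), Nat) => 7)
observation: contracting an elimNat iota-redex first, the term normalizes in 19 steps.


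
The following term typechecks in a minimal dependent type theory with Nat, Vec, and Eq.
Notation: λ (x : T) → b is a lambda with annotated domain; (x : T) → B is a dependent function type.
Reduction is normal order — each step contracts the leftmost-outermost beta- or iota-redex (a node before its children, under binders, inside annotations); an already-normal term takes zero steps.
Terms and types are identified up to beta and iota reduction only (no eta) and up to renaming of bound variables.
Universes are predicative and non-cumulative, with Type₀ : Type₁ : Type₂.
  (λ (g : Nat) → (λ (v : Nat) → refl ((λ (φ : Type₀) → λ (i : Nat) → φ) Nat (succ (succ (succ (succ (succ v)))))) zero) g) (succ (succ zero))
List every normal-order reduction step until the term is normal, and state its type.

reduction (normal order):
  (λ (g : Nat) → (λ (v : Nat) → refl ((λ (φ : Type₀) → λ (i : Nat) → φ) Nat (succ (succ (succ (succ (succ v)))))) zero) g) (succ (succ zero))
  ~> (λ (g : Nat) → refl ((λ (v : Type₀) → λ (φ : Nat) → v) Nat (succ (succ (succ (succ (succ g)))))) zero) (succ (succ zero))
  ~> refl ((λ (g : Type₀) → λ (v : Nat) → g) Nat (succ (succ (succ (succ (succ (succ (succ zero)))))))) zero
  ~> refl ((λ (g : Nat) → Nat) (succ (succ (succ (succ (succ (succ (succ zero)))))))) zero
  ~> refl Nat zero
type:
  Eq Nat zero zero


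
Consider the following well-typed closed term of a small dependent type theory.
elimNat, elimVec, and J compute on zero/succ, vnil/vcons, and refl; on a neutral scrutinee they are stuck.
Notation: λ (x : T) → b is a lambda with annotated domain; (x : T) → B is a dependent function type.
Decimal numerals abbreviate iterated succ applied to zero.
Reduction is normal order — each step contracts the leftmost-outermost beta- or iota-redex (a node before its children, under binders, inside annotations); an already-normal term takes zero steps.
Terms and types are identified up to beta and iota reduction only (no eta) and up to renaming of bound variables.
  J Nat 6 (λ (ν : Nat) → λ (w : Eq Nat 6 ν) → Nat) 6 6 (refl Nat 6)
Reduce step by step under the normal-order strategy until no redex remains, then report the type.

normal-order reduction:
  J Nat 6 (λ (ν : Nat) → λ (w : Eq Nat 6 ν) → Nat) 6 6 (refl Nat 6)
  ~> 6
the term's type:
  Nat


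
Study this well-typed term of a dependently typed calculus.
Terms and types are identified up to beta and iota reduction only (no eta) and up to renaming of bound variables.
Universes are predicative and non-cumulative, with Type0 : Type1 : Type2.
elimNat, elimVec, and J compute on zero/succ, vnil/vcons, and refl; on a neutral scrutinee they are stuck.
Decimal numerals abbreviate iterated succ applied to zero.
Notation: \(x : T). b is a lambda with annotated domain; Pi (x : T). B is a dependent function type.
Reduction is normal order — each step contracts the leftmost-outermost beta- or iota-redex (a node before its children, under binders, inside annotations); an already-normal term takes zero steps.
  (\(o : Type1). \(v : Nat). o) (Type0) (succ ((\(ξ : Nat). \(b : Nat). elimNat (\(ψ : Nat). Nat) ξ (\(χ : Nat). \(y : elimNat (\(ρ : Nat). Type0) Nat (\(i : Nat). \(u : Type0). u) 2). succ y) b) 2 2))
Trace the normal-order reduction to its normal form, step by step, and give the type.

reduction (normal order):
  (\(o : Type1). \(v : Nat). o) (Type0) (succ ((\(ξ : Nat). \(b : Nat). elimNat (\(ψ : Nat). Nat) ξ (\(χ : Nat). \(y : elimNat (\(ρ : Nat). Type0) Nat (\(i : Nat). \(u : Type0). u) 2). succ y) b) 2 2))
  ~> (\(o : Nat). Type0) (succ ((\(v : Nat). \(ξ : Nat). elimNat (\(b : Nat). Nat) v (\(ψ : Nat). \(χ : elimNat (\(y : Nat). Type0) Nat (\(ρ : Nat). \(i : Type0). i) 2). succ χ) ξ) 2 2))
  ~> Type0
inferred type:
  Type1
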